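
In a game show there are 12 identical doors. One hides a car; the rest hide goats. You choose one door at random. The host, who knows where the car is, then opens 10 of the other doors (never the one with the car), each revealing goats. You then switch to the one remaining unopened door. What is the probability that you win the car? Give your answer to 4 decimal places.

0.9167

Your original door holds the car with probability 1/12, so the other 11 collectively hold it with probability 11/12.
The host can always find 10 empty doors to open, so the reveals don't change that 11/12; it is now spread over the 1 remaining unopened door.
P(win by switching) = (11/12) · (1/1) = 11/12 ≈ 0.9167.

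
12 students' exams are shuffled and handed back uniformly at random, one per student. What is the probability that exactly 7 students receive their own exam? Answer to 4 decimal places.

0.0001

Choose which 7 of the 12 are fixed: C(12,7) = 792 ways.
The remaining 5 must have no fixed point: D(5) = 44.
P = 792·44/479001600 = 11/151200 ≈ 0.0001.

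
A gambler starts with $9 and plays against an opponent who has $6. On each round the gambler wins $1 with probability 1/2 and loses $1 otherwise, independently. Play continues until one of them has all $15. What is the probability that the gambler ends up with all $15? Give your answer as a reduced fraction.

3/5

With a fair step, P(i) = ½P(i−1) + ½P(i+1) with P(0)=0, P(15)=1 has the linear solution P(i) = i/15.
P(9) = 9/15 = 3/5.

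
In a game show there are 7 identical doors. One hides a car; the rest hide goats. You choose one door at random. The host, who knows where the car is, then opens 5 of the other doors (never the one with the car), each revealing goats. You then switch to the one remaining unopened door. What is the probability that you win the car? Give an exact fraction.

Your original door holds the car with probability 1/7, so the other 6 collectively hold it with probability 6/7.
The host can always find 5 empty doors to open, so the reveals don't change that 6/7; it is now spread over the 1 remaining unopened door.
P(win by switching) = (6/7) · (1/1) = 6/7.

6/7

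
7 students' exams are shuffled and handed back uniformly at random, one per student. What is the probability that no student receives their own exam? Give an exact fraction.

103/280

This is the derangement probability: permutations of 7 with no fixed point.
D(7) = 7! · (1 − 1/1! + 1/2! − ··· + (−1)^7/7!) = 1854.
P = 1854/5040 = 103/280.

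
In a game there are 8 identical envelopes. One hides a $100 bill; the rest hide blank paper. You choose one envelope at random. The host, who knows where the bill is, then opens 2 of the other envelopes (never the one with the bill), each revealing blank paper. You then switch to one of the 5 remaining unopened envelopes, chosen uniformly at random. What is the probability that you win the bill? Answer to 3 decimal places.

0.175

Your original envelope holds the bill with probability 1/8, so the other 7 collectively hold it with probability 7/8.
The host can always find 2 empty envelopes to open, so the reveals don't change that 7/8; it is now spread over the 5 remaining unopened envelopes.
P(win by switching) = (7/8) · (1/5) = 7/40 ≈ 0.175.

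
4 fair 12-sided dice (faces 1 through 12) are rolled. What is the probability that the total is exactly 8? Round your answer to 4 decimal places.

There are 12^4 = 20736 equally likely outcomes.
The number of ordered 4-tuples from {1,…,12} summing to 8 is 35.
P(sum = 8) = 35/20736 ≈ 0.0017.

0.0017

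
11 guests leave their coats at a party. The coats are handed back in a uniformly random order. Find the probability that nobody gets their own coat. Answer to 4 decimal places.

This is the derangement probability: permutations of 11 with no fixed point.
D(11) = 11! · (1 − 1/1! + 1/2! − ··· + (−1)^11/11!) = 14684570.
P = 14684570/39916800 = 1468457/3991680 ≈ 0.3679.

0.3679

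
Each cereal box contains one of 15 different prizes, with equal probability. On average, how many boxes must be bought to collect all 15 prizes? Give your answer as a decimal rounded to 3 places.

49.773

After i distinct types are collected, each trial gives a new one with probability (15−i)/15, so the expected wait for the next new type is 15/(15−i).
E = 15/15 + 15/14 + 15/13 + 15/12 + 15/11 + 15/10 + 15/9 + 15/8 + 15/7 + 15/6 + 15/5 + 15/4 + 15/3 + 15/2 + 15/1 = 1195757/24024 ≈ 49.773.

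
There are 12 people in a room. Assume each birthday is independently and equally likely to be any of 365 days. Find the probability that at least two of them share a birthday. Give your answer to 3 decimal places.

It's easier to compute the probability that all 12 are distinct.
P(all distinct) = 365/365 · 364/365 · ··· · 354/365 ≈ 0.833.
So the probability of at least one match is 1 − 0.833 = 0.167.

0.167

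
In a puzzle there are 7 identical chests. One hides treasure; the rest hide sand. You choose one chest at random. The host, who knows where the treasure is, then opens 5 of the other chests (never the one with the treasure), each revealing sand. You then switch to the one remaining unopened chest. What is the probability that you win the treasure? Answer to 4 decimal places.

0.8571

Your original chest holds the treasure with probability 1/7, so the other 6 collectively hold it with probability 6/7.
The host can always find 5 empty chests to open, so the reveals don't change that 6/7; it is now spread over the 1 remaining unopened chest.
P(win by switching) = (6/7) · (1/1) = 6/7 ≈ 0.8571.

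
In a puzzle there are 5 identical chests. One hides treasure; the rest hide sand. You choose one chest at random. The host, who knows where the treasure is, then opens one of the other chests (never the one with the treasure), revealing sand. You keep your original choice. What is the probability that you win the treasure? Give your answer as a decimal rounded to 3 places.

The host can always open an empty chest regardless of your choice, so this gives no information about your original chest.
P(win by staying) = 1/5 ≈ 0.200.

0.200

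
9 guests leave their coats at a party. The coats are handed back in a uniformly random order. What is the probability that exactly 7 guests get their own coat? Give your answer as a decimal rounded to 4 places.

Choose which 7 of the 9 are fixed: C(9,7) = 36 ways.
The remaining 2 must have no fixed point: D(2) = 1.
P = 36·1/362880 = 1/10080 ≈ 0.0001.

0.0001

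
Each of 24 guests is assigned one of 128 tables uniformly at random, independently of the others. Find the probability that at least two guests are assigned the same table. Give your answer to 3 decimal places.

It's easier to compute the probability that all 24 are distinct.
P(all distinct) = 128/128 · 127/128 · ··· · 105/128 ≈ 0.100.
So the probability of at least one match is 1 − 0.100 = 0.900.

0.900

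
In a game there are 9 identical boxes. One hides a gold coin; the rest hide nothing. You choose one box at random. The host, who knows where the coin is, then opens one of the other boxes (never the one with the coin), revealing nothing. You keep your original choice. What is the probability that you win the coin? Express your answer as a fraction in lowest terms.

1/9

The host can always open an empty box regardless of your choice, so this gives no information about your original box.
P(win by staying) = 1/9.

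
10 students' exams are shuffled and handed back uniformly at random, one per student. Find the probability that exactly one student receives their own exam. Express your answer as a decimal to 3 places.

0.368

Choose which one is fixed: C(10,1) = 10 ways.
The remaining 9 must have no fixed point: D(9) = 133496.
P = 10·133496/3628800 = 16687/45360 ≈ 0.368.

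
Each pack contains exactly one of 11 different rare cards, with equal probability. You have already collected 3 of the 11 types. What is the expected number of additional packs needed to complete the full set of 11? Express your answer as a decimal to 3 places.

Starting from 3 distinct types, each trial gives a new one with probability (11−i)/11 when i types are held, so the wait for the next new type is 11/(11−i).
E = 11/8 + 11/7 + 11/6 + 11/5 + 11/4 + 11/3 + 11/2 + 11/1 = 8371/280 ≈ 29.896.

29.896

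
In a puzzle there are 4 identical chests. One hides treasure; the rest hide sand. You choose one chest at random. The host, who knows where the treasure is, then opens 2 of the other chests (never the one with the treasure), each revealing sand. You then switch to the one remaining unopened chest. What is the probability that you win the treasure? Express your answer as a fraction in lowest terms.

3/4

Your original chest holds the treasure with probability 1/4, so the other 3 collectively hold it with probability 3/4.
The host can always find 2 empty chests to open, so the reveals don't change that 3/4; it is now spread over the 1 remaining unopened chest.
P(win by switching) = (3/4) · (1/1) = 3/4.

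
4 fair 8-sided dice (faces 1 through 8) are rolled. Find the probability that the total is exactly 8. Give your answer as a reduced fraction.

35/4096

There are 8^4 = 4096 equally likely outcomes.
The number of ordered 4-tuples from {1,…,8} summing to 8 is 35.
P(sum = 8) = 35/4096.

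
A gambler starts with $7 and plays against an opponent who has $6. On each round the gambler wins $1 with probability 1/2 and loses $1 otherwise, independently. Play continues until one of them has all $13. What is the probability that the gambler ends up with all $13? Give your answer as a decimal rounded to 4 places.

0.5385

With a fair step, P(i) = ½P(i−1) + ½P(i+1) with P(0)=0, P(13)=1 has the linear solution P(i) = i/13.
P(7) = 7/13 ≈ 0.5385.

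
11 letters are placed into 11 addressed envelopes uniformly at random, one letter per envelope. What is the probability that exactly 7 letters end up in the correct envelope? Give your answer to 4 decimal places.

Choose which 7 of the 11 are fixed: C(11,7) = 330 ways.
The remaining 4 must have no fixed point: D(4) = 9.
P = 330·9/39916800 = 1/13440 ≈ 0.0001.

0.0001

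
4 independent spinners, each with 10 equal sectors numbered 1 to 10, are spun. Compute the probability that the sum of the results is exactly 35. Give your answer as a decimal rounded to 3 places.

There are 10^4 = 10000 equally likely outcomes.
The number of ordered 4-tuples from {1,…,10} summing to 35 is 56.
P(sum = 35) = 56/10000 = 7/1250 ≈ 0.006.

0.006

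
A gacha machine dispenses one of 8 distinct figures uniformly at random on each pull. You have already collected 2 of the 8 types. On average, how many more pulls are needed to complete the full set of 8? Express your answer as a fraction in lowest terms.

98/5

Starting from 2 distinct types, each trial gives a new one with probability (8−i)/8 when i types are held, so the wait for the next new type is 8/(8−i).
E = 8/6 + 8/5 + 8/4 + 8/3 + 8/2 + 8/1 = 98/5.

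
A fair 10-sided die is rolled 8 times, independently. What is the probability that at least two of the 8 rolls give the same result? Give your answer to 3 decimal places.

P(all 8 different) = 10/10 · 9/10 · ··· · 3/10 ≈ 0.018.
P(at least two equal) = 1 − 0.018 = 0.982.

0.982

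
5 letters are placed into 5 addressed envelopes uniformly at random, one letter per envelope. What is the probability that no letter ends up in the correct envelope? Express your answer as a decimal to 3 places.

0.367

This is the derangement probability: permutations of 5 with no fixed point.
D(5) = 5! · (1 − 1/1! + 1/2! − ··· + (−1)^5/5!) = 44.
P = 44/120 = 11/30 ≈ 0.367.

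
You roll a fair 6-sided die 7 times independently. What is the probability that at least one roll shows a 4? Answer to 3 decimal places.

P(no roll shows a 4) = (5/6)^7 ≈ 0.279.
P(at least one) = 1 − 0.279 = 0.721.

0.721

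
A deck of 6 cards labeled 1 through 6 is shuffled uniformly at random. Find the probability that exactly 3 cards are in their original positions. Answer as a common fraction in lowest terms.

Choose which 3 of the 6 are fixed: C(6,3) = 20 ways.
The remaining 3 must have no fixed point: D(3) = 2.
P = 20·2/720 = 1/18.

1/18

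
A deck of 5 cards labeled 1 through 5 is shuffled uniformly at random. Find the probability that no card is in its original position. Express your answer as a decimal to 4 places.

0.3667

This is the derangement probability: permutations of 5 with no fixed point.
D(5) = 5! · (1 − 1/1! + 1/2! − ··· + (−1)^5/5!) = 44.
P = 44/120 = 11/30 ≈ 0.3667.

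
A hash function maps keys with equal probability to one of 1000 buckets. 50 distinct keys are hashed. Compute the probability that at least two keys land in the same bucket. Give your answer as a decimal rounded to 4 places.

It's easier to compute the probability that all 50 are distinct.
P(all distinct) = 1000/1000 · 999/1000 · ··· · 951/1000 ≈ 0.2877.
So the probability of at least one match is 1 − 0.2877 = 0.7123.

0.7123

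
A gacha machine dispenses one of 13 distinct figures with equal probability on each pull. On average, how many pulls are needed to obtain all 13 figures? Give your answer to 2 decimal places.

After i distinct types are collected, each trial gives a new one with probability (13−i)/13, so the expected wait for the next new type is 13/(13−i).
E = 13/13 + 13/12 + 13/11 + 13/10 + 13/9 + 13/8 + 13/7 + 13/6 + 13/5 + 13/4 + 13/3 + 13/2 + 13/1 = 1145993/27720 ≈ 41.34.

41.34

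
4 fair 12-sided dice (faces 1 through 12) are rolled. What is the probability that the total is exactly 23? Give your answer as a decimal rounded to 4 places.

0.0511

There are 12^4 = 20736 equally likely outcomes.
The number of ordered 4-tuples from {1,…,12} summing to 23 is 1060.
P(sum = 23) = 1060/20736 = 265/5184 ≈ 0.0511.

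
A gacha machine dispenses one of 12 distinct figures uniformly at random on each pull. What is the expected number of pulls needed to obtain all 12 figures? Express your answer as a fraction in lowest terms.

After i distinct types are collected, each trial gives a new one with probability (12−i)/12, so the expected wait for the next new type is 12/(12−i).
E = 12/12 + 12/11 + 12/10 + 12/9 + 12/8 + 12/7 + 12/6 + 12/5 + 12/4 + 12/3 + 12/2 + 12/1 = 86021/2310.

86021/2310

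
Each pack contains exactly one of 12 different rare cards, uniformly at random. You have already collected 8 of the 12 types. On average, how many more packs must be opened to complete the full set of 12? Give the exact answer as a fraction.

25

Starting from 8 distinct types, each trial gives a new one with probability (12−i)/12 when i types are held, so the wait for the next new type is 12/(12−i).
E = 12/4 + 12/3 + 12/2 + 12/1 = 25.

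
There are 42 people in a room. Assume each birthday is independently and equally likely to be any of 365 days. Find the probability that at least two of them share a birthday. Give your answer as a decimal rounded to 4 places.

0.9140

It's easier to compute the probability that all 42 are distinct.
P(all distinct) = 365/365 · 364/365 · ··· · 324/365 ≈ 0.0860.
So the probability of at least one match is 1 − 0.0860 = 0.9140.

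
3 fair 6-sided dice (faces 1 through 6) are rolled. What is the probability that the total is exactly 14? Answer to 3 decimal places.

0.069

There are 6^3 = 216 equally likely outcomes.
The number of ordered 3-tuples from {1,…,6} summing to 14 is 15.
P(sum = 14) = 15/216 = 5/72 ≈ 0.069.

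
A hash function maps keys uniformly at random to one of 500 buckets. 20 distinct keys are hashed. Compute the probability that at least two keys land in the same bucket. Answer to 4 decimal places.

It's easier to compute the probability that all 20 are distinct.
P(all distinct) = 500/500 · 499/500 · ··· · 481/500 ≈ 0.6804.
So the probability of at least one match is 1 − 0.6804 = 0.3196.

0.3196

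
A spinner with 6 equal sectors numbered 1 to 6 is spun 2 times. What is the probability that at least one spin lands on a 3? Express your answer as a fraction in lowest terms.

P(no spin lands on a 3) = (5/6)^2 = 25/36.
P(at least one) = 1 − 25/36 = 11/36.

11/36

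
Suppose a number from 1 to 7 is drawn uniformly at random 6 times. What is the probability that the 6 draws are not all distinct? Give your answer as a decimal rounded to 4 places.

0.9572

P(all 6 different) = 7/7 · 6/7 · ··· · 2/7 ≈ 0.0428.
P(at least two equal) = 1 − 0.0428 = 0.9572.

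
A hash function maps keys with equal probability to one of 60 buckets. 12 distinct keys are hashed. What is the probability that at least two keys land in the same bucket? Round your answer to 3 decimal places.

It's easier to compute the probability that all 12 are distinct.
P(all distinct) = 60/60 · 59/60 · ··· · 49/60 ≈ 0.308.
So the probability of at least one match is 1 − 0.308 = 0.692.

0.692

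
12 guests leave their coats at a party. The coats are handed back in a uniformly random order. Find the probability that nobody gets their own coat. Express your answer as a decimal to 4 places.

0.3679

This is the derangement probability: permutations of 12 with no fixed point.
D(12) = 12! · (1 − 1/1! + 1/2! − ··· + (−1)^12/12!) = 176214841.
P = 176214841/479001600 = 16019531/43545600 ≈ 0.3679.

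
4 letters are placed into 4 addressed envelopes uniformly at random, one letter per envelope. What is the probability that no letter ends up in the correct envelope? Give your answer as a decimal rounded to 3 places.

0.375

This is the derangement probability: permutations of 4 with no fixed point.
D(4) = 4! · (1 − 1/1! + 1/2! − ··· + (−1)^4/4!) = 9.
P = 9/24 = 3/8 ≈ 0.375.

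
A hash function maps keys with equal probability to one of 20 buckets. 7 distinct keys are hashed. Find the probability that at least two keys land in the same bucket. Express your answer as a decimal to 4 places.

It's easier to compute the probability that all 7 are distinct.
P(all distinct) = 20/20 · 19/20 · ··· · 14/20 ≈ 0.3052.
So the probability of at least one match is 1 − 0.3052 = 0.6948.

0.6948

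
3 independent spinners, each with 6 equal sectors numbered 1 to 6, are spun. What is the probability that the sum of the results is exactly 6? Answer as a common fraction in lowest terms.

There are 6^3 = 216 equally likely outcomes.
The number of ordered 3-tuples from {1,…,6} summing to 6 is 10.
P(sum = 6) = 10/216 = 5/108.

5/108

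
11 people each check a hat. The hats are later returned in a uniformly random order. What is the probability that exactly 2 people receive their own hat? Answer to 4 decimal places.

Choose which 2 of the 11 are fixed: C(11,2) = 55 ways.
The remaining 9 must have no fixed point: D(9) = 133496.
P = 55·133496/39916800 = 16687/90720 ≈ 0.1839.

0.1839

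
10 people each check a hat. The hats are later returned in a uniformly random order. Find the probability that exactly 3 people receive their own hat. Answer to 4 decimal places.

Choose which 3 of the 10 are fixed: C(10,3) = 120 ways.
The remaining 7 must have no fixed point: D(7) = 1854.
P = 120·1854/3628800 = 103/1680 ≈ 0.0613.

0.0613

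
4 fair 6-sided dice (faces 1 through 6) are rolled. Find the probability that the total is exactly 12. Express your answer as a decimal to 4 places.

0.0965

There are 6^4 = 1296 equally likely outcomes.
The number of ordered 4-tuples from {1,…,6} summing to 12 is 125.
P(sum = 12) = 125/1296 ≈ 0.0965.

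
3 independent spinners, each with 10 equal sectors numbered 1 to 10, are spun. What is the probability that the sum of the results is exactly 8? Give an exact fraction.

21/1000

There are 10^3 = 1000 equally likely outcomes.
The number of ordered 3-tuples from {1,…,10} summing to 8 is 21.
P(sum = 8) = 21/1000.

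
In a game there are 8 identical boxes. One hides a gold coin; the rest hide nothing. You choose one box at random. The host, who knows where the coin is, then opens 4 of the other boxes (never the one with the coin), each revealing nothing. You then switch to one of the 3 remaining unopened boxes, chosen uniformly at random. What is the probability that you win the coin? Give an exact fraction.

Your original box holds the coin with probability 1/8, so the other 7 collectively hold it with probability 7/8.
The host can always find 4 empty boxes to open, so the reveals don't change that 7/8; it is now spread over the 3 remaining unopened boxes.
P(win by switching) = (7/8) · (1/3) = 7/24.

7/24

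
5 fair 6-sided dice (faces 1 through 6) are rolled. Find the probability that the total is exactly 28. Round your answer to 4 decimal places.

There are 6^5 = 7776 equally likely outcomes.
The number of ordered 5-tuples from {1,…,6} summing to 28 is 15.
P(sum = 28) = 15/7776 = 5/2592 ≈ 0.0019.

0.0019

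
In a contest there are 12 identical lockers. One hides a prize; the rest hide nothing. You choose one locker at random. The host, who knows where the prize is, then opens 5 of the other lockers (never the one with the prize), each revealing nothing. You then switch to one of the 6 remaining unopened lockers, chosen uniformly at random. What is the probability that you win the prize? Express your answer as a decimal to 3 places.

0.153

Your original locker holds the prize with probability 1/12, so the other 11 collectively hold it with probability 11/12.
The host can always find 5 empty lockers to open, so the reveals don't change that 11/12; it is now spread over the 6 remaining unopened lockers.
P(win by switching) = (11/12) · (1/6) = 11/72 ≈ 0.153.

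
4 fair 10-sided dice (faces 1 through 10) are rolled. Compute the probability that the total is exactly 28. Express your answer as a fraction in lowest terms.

There are 10^4 = 10000 equally likely outcomes.
The number of ordered 4-tuples from {1,…,10} summing to 28 is 415.
P(sum = 28) = 415/10000 = 83/2000.

83/2000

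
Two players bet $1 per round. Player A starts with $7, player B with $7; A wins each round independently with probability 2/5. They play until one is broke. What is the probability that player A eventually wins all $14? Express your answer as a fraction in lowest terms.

Let r = q/p = (3/5)/(2/5) = 3/2. The recurrence P(i) = p·P(i+1) + q·P(i−1) with P(0)=0, P(14)=1 gives P(i) = (1 − r^i)/(1 − r^14).
P(7) = (1 − (3/2)^7) / (1 − (3/2)^14) = 128/2315.

128/2315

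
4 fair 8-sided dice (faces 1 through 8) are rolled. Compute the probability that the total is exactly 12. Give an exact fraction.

There are 8^4 = 4096 equally likely outcomes.
The number of ordered 4-tuples from {1,…,8} summing to 12 is 161.
P(sum = 12) = 161/4096.

161/4096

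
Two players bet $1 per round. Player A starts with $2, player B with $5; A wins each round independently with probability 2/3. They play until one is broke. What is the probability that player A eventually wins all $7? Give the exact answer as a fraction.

Let r = q/p = (1/3)/(2/3) = 1/2. The recurrence P(i) = p·P(i+1) + q·P(i−1) with P(0)=0, P(7)=1 gives P(i) = (1 − r^i)/(1 − r^7).
P(2) = (1 − (1/2)^2) / (1 − (1/2)^7) = 96/127.

96/127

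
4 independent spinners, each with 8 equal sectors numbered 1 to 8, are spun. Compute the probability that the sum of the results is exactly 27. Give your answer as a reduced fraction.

There are 8^4 = 4096 equally likely outcomes.
The number of ordered 4-tuples from {1,…,8} summing to 27 is 56.
P(sum = 27) = 56/4096 = 7/512.

7/512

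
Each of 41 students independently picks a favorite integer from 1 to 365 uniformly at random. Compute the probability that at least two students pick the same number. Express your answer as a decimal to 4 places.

0.9032

It's easier to compute the probability that all 41 are distinct.
P(all distinct) = 365/365 · 364/365 · ··· · 325/365 ≈ 0.0968.
So the probability of at least one match is 1 − 0.0968 = 0.9032.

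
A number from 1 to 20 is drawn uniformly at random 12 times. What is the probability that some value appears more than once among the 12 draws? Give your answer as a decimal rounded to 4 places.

P(all 12 different) = 20/20 · 19/20 · ··· · 9/20 ≈ 0.0147.
P(at least two equal) = 1 − 0.0147 = 0.9853.

0.9853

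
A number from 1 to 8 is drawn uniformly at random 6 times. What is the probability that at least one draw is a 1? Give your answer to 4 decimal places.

0.5512

P(no draw is a 1) = (7/8)^6 ≈ 0.4488.
P(at least one) = 1 − 0.4488 = 0.5512.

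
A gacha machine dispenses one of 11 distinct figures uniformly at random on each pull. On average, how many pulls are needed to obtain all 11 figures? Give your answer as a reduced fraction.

After i distinct types are collected, each trial gives a new one with probability (11−i)/11, so the expected wait for the next new type is 11/(11−i).
E = 11/11 + 11/10 + 11/9 + 11/8 + 11/7 + 11/6 + 11/5 + 11/4 + 11/3 + 11/2 + 11/1 = 83711/2520.

83711/2520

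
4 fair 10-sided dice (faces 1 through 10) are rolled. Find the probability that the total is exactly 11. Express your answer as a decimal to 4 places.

There are 10^4 = 10000 equally likely outcomes.
The number of ordered 4-tuples from {1,…,10} summing to 11 is 120.
P(sum = 11) = 120/10000 = 3/250 ≈ 0.0120.

0.0120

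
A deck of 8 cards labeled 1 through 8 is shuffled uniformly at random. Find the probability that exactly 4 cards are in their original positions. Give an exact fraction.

Choose which 4 of the 8 are fixed: C(8,4) = 70 ways.
The remaining 4 must have no fixed point: D(4) = 9.
P = 70·9/40320 = 1/64.

1/64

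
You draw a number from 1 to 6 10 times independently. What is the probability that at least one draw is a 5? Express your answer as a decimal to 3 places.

P(no draw is a 5) = (5/6)^10 ≈ 0.162.
P(at least one) = 1 − 0.162 = 0.838.

0.838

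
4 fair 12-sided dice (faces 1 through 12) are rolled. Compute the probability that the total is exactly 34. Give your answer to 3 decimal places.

0.031

There are 12^4 = 20736 equally likely outcomes.
The number of ordered 4-tuples from {1,…,12} summing to 34 is 640.
P(sum = 34) = 640/20736 = 5/162 ≈ 0.031.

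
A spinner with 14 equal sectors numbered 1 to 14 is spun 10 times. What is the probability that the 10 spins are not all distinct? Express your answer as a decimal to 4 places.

0.9874

P(all 10 different) = 14/14 · 13/14 · ··· · 5/14 ≈ 0.0126.
P(at least two equal) = 1 − 0.0126 = 0.9874.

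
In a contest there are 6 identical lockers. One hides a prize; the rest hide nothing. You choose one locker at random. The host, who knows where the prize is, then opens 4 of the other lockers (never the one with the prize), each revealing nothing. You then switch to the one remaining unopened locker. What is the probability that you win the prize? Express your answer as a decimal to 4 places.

Your original locker holds the prize with probability 1/6, so the other 5 collectively hold it with probability 5/6.
The host can always find 4 empty lockers to open, so the reveals don't change that 5/6; it is now spread over the 1 remaining unopened locker.
P(win by switching) = (5/6) · (1/1) = 5/6 ≈ 0.8333.

0.8333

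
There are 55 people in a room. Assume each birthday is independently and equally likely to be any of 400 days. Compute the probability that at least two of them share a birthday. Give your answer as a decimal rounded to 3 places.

0.980

It's easier to compute the probability that all 55 are distinct.
P(all distinct) = 400/400 · 399/400 · ··· · 346/400 ≈ 0.020.
So the probability of at least one match is 1 − 0.020 = 0.980.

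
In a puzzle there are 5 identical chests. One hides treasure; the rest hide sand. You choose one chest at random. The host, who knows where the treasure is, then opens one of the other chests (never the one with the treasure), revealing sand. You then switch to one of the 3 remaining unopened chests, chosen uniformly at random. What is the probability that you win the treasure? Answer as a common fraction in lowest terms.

Your original chest holds the treasure with probability 1/5, so the other 4 collectively hold it with probability 4/5.
The host can always find an empty chest to open, so this doesn't change that 4/5; it is now spread over the 3 remaining unopened chests.
P(win by switching) = (4/5) · (1/3) = 4/15.

4/15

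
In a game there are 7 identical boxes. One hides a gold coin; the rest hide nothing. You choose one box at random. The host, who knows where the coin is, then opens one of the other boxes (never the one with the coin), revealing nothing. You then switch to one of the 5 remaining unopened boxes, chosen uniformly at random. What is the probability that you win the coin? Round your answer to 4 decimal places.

Your original box holds the coin with probability 1/7, so the other 6 collectively hold it with probability 6/7.
The host can always find an empty box to open, so this doesn't change that 6/7; it is now spread over the 5 remaining unopened boxes.
P(win by switching) = (6/7) · (1/5) = 6/35 ≈ 0.1714.

0.1714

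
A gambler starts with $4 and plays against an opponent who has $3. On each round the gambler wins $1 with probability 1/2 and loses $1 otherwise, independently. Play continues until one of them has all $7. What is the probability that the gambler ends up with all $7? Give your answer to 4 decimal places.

0.5714

With a fair step, P(i) = ½P(i−1) + ½P(i+1) with P(0)=0, P(7)=1 has the linear solution P(i) = i/7.
P(4) = 4/7 ≈ 0.5714.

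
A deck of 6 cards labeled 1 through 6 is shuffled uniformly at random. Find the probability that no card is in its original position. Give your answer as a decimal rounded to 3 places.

0.368

This is the derangement probability: permutations of 6 with no fixed point.
D(6) = 6! · (1 − 1/1! + 1/2! − ··· + (−1)^6/6!) = 265.
P = 265/720 = 53/144 ≈ 0.368.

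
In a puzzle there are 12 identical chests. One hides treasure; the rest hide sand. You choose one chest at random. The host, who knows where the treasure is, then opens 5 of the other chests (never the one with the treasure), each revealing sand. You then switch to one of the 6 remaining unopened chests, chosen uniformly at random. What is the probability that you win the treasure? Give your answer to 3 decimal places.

Your original chest holds the treasure with probability 1/12, so the other 11 collectively hold it with probability 11/12.
The host can always find 5 empty chests to open, so the reveals don't change that 11/12; it is now spread over the 6 remaining unopened chests.
P(win by switching) = (11/12) · (1/6) = 11/72 ≈ 0.153.

0.153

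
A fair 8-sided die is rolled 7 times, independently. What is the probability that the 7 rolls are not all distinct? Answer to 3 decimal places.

0.981

P(all 7 different) = 8/8 · 7/8 · ··· · 2/8 ≈ 0.019.
P(at least two equal) = 1 − 0.019 = 0.981.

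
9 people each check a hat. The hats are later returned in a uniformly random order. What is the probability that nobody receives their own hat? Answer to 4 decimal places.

This is the derangement probability: permutations of 9 with no fixed point.
D(9) = 9! · (1 − 1/1! + 1/2! − ··· + (−1)^9/9!) = 133496.
P = 133496/362880 = 16687/45360 ≈ 0.3679.

0.3679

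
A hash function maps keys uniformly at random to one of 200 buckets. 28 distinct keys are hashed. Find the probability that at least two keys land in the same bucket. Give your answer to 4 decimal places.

0.8624

It's easier to compute the probability that all 28 are distinct.
P(all distinct) = 200/200 · 199/200 · ··· · 173/200 ≈ 0.1376.
So the probability of at least one match is 1 − 0.1376 = 0.8624.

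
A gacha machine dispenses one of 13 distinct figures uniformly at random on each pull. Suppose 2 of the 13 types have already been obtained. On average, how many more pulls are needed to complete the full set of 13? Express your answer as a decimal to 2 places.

Starting from 2 distinct types, each trial gives a new one with probability (13−i)/13 when i types are held, so the wait for the next new type is 13/(13−i).
E = 13/11 + 13/10 + 13/9 + 13/8 + 13/7 + 13/6 + 13/5 + 13/4 + 13/3 + 13/2 + 13/1 = 1088243/27720 ≈ 39.26.

39.26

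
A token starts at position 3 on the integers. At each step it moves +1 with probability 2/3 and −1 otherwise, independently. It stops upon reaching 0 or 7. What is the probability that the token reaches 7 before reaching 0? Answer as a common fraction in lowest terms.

Let r = q/p = (1/3)/(2/3) = 1/2. The recurrence P(i) = p·P(i+1) + q·P(i−1) with P(0)=0, P(7)=1 gives P(i) = (1 − r^i)/(1 − r^7).
P(3) = (1 − (1/2)^3) / (1 − (1/2)^7) = 112/127.

112/127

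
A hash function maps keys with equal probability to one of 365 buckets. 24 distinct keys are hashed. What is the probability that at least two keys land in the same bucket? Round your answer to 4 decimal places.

0.5383

It's easier to compute the probability that all 24 are distinct.
P(all distinct) = 365/365 · 364/365 · ··· · 342/365 ≈ 0.4617.
So the probability of at least one match is 1 − 0.4617 = 0.5383.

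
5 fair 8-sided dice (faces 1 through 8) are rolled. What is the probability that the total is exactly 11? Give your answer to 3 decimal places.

There are 8^5 = 32768 equally likely outcomes.
The number of ordered 5-tuples from {1,…,8} summing to 11 is 210.
P(sum = 11) = 210/32768 = 105/16384 ≈ 0.006.

0.006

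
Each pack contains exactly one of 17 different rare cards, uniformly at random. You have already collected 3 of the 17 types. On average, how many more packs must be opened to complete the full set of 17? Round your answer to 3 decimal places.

55.277

Starting from 3 distinct types, each trial gives a new one with probability (17−i)/17 when i types are held, so the wait for the next new type is 17/(17−i).
E = 17/14 + 17/13 + 17/12 + 17/11 + 17/10 + 17/9 + 17/8 + 17/7 + 17/6 + 17/5 + 17/4 + 17/3 + 17/2 + 17/1 = 19919461/360360 ≈ 55.277.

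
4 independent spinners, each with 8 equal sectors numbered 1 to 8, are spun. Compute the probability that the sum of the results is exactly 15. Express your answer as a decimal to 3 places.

There are 8^4 = 4096 equally likely outcomes.
The number of ordered 4-tuples from {1,…,8} summing to 15 is 284.
P(sum = 15) = 284/4096 = 71/1024 ≈ 0.069.

0.069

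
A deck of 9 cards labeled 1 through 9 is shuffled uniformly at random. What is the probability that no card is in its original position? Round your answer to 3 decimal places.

0.368

This is the derangement probability: permutations of 9 with no fixed point.
D(9) = 9! · (1 − 1/1! + 1/2! − ··· + (−1)^9/9!) = 133496.
P = 133496/362880 = 16687/45360 ≈ 0.368.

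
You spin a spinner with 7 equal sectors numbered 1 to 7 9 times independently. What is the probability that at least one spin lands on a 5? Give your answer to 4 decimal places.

P(no spin lands on a 5) = (6/7)^9 ≈ 0.2497.
P(at least one) = 1 − 0.2497 = 0.7503.

0.7503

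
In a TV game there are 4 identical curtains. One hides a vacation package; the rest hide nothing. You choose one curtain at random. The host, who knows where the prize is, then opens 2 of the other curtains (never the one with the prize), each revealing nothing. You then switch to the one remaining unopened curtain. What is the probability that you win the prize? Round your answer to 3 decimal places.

Your original curtain holds the prize with probability 1/4, so the other 3 collectively hold it with probability 3/4.
The host can always find 2 empty curtains to open, so the reveals don't change that 3/4; it is now spread over the 1 remaining unopened curtain.
P(win by switching) = (3/4) · (1/1) = 3/4 ≈ 0.750.

0.750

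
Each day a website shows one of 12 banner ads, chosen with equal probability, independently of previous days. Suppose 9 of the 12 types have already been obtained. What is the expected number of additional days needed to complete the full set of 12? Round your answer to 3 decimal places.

22.000

Starting from 9 distinct types, each trial gives a new one with probability (12−i)/12 when i types are held, so the wait for the next new type is 12/(12−i).
E = 12/3 + 12/2 + 12/1 = 22 ≈ 22.000.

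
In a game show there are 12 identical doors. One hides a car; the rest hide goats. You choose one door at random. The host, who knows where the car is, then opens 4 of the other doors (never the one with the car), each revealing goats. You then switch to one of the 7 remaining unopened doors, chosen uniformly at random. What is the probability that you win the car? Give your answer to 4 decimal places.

Your original door holds the car with probability 1/12, so the other 11 collectively hold it with probability 11/12.
The host can always find 4 empty doors to open, so the reveals don't change that 11/12; it is now spread over the 7 remaining unopened doors.
P(win by switching) = (11/12) · (1/7) = 11/84 ≈ 0.1310.

0.1310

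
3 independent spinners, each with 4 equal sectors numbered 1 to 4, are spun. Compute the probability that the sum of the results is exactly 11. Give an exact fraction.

There are 4^3 = 64 equally likely outcomes.
The number of ordered 3-tuples from {1,…,4} summing to 11 is 3.
P(sum = 11) = 3/64.

3/64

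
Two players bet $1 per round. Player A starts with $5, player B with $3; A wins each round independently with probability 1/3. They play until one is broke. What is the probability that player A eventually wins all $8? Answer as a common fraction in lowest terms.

31/255

Let r = q/p = (2/3)/(1/3) = 2. The recurrence P(i) = p·P(i+1) + q·P(i−1) with P(0)=0, P(8)=1 gives P(i) = (1 − r^i)/(1 − r^8).
P(5) = (1 − (2)^5) / (1 − (2)^8) = 31/255.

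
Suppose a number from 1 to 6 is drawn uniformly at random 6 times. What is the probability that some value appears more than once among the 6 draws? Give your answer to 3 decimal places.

0.985

P(all 6 different) = 6/6 · 5/6 · ··· · 1/6 ≈ 0.015.
P(at least two equal) = 1 − 0.015 = 0.985.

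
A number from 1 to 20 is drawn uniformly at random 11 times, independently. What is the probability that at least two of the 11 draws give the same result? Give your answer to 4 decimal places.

0.9673

P(all 11 different) = 20/20 · 19/20 · ··· · 10/20 ≈ 0.0327.
P(at least two equal) = 1 − 0.0327 = 0.9673.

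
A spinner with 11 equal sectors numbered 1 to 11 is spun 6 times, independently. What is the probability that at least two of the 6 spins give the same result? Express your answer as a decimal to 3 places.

P(all 6 different) = 11/11 · 10/11 · ··· · 6/11 ≈ 0.188.
P(at least two equal) = 1 − 0.188 = 0.812.

0.812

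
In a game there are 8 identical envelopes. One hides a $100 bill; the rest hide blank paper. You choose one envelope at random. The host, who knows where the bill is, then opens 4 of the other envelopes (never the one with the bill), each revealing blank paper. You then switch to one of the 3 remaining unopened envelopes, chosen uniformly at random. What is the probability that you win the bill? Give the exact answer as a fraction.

Your original envelope holds the bill with probability 1/8, so the other 7 collectively hold it with probability 7/8.
The host can always find 4 empty envelopes to open, so the reveals don't change that 7/8; it is now spread over the 3 remaining unopened envelopes.
P(win by switching) = (7/8) · (1/3) = 7/24.

7/24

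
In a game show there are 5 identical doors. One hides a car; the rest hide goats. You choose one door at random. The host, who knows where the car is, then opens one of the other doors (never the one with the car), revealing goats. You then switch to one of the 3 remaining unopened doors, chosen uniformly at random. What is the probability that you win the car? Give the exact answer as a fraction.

Your original door holds the car with probability 1/5, so the other 4 collectively hold it with probability 4/5.
The host can always find an empty door to open, so this doesn't change that 4/5; it is now spread over the 3 remaining unopened doors.
P(win by switching) = (4/5) · (1/3) = 4/15.

4/15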